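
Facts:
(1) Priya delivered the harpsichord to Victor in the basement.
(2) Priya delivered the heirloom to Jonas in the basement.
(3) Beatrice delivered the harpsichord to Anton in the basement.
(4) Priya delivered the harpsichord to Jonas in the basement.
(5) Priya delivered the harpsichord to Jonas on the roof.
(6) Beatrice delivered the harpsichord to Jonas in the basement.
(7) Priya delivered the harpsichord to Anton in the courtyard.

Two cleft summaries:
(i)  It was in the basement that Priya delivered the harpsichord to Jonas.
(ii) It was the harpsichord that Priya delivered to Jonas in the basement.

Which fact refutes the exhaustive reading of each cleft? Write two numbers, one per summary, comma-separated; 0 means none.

(i): focus "in the basement". Looking for same agent, thing, recipient (Priya / the harpsichord / Jonas) with some other setting — fact (5) has on the roof there. Refuted.
(ii): focus "the harpsichord". Looking for same agent, recipient, setting (Priya / Jonas / in the basement) with some other thing — fact (2) has the heirloom there. Refuted.

5, 2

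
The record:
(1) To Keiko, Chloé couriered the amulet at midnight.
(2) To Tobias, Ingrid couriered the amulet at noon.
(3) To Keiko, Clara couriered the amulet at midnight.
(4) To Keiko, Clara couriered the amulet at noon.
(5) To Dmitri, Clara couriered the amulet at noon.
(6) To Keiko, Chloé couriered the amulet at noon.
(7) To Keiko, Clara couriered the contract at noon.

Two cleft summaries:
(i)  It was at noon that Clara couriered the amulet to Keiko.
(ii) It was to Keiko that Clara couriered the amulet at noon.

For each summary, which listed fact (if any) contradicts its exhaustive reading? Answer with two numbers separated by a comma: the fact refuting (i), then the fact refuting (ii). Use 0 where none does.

3, 5

(i): focus "at noon". Looking for Clara as agent and the amulet as thing and Keiko as recipient with some other setting — fact (3) has at midnight there. Refuted.
(ii): focus "Keiko". Looking for Clara as agent and the amulet as thing and at noon as setting with some other recipient — fact (5) has Dmitri there. Refuted.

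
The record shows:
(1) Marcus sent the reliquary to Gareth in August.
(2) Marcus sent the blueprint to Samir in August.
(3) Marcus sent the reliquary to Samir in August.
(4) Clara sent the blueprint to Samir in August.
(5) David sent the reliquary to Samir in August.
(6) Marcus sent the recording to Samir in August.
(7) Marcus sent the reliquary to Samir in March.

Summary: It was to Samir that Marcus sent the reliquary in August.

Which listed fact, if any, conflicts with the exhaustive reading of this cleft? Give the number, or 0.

1

Focus of the cleft: "Samir" (the recipient). Presupposed background: agent = Marcus, thing = the reliquary, setting = in August.
Exhaustivity: Samir is the only recipient satisfying that background.
But fact (1) also has agent = Marcus, thing = the reliquary, setting = in August, with recipient = Gareth — so the exhaustive reading fails.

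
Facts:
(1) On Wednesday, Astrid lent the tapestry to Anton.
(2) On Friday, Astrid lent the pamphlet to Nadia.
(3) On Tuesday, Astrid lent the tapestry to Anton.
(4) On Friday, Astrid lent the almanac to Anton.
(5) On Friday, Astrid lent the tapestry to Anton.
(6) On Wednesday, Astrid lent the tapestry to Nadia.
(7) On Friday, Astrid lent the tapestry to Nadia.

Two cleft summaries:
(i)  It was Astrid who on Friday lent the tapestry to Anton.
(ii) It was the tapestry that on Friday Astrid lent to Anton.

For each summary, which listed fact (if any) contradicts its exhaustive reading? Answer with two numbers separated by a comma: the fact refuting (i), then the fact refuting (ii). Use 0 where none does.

Summary (i) focuses "Astrid" (the agent); background the tapestry as thing and Anton as recipient and on Friday as setting. No fact matches that background with a different agent, so 0.
Summary (ii) focuses "the tapestry" (the thing); background Astrid as agent and Anton as recipient and on Friday as setting. Fact (4) matches that background with thing = the almanac — refutes (ii).

0, 4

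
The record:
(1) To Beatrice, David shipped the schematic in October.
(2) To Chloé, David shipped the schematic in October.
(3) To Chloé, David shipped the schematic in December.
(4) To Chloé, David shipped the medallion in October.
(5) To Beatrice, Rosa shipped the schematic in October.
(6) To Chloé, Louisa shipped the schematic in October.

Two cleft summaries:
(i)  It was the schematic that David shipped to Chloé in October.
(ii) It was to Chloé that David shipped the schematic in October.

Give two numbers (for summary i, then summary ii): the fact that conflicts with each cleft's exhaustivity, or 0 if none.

Summary (i) focuses "the schematic" (the thing); background David as agent and Chloé as recipient and in October as setting. Fact (4) matches that background with thing = the medallion — refutes (i).
Summary (ii) focuses "Chloé" (the recipient); background David as agent and the schematic as thing and in October as setting. Fact (1) matches that background with recipient = Beatrice — refutes (ii).

4, 1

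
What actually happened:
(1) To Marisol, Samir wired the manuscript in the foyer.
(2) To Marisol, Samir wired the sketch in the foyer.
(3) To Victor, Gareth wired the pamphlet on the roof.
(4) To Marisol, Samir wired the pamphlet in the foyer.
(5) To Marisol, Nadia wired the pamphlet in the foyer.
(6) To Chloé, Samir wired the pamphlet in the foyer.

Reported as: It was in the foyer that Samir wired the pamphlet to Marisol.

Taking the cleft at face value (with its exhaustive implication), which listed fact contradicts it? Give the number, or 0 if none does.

The cleft puts "in the foyer" in focus and presupposes the open proposition with agent = Samir, thing = the pamphlet, recipient = Marisol.
Exhaustivity: in the foyer is the only setting satisfying that background.
No listed fact matches the background with a different setting. Exhaustivity holds.

0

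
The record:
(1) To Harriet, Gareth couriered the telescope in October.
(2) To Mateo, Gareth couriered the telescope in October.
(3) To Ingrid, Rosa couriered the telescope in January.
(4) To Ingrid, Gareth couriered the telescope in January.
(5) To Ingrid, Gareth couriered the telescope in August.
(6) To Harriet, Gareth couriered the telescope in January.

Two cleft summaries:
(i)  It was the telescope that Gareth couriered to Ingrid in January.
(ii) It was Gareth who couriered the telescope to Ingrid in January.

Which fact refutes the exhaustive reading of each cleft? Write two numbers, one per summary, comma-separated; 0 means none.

0, 3

Summary (i) focuses "the telescope" (the thing); background Gareth as agent and Ingrid as recipient and in January as setting. No fact matches that background with a different thing, so 0.
Summary (ii) focuses "Gareth" (the agent); background the telescope as thing and Ingrid as recipient and in January as setting. Fact (3) matches that background with agent = Rosa — refutes (ii).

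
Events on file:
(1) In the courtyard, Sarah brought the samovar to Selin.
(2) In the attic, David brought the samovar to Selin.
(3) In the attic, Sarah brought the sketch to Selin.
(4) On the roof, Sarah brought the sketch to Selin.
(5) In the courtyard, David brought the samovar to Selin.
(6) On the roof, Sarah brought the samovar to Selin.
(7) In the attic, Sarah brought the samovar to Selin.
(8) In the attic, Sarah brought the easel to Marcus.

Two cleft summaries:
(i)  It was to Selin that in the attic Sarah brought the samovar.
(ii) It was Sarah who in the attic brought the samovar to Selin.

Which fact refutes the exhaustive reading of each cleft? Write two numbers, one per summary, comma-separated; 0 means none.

(i): focus "Selin". No fact shares same agent, thing, setting (Sarah / the samovar / in the attic) with a different recipient. 0.
(ii): focus "Sarah". Looking for same thing, recipient, setting (the samovar / Selin / in the attic) with some other agent — fact (2) has David there. Refuted.

0, 2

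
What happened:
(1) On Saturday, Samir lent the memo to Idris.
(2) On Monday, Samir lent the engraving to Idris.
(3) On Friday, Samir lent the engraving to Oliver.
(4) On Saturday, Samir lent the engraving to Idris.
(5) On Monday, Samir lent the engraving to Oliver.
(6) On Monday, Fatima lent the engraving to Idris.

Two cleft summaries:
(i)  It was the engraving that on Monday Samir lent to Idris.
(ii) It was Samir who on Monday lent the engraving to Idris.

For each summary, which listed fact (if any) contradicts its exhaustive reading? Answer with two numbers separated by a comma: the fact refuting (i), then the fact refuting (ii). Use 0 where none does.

0, 6

(i): focus "the engraving". No fact shares Samir as agent and Idris as recipient and on Monday as setting with a different thing. 0.
(ii): focus "Samir". Looking for the engraving as thing and Idris as recipient and on Monday as setting with some other agent — fact (6) has Fatima there. Refuted.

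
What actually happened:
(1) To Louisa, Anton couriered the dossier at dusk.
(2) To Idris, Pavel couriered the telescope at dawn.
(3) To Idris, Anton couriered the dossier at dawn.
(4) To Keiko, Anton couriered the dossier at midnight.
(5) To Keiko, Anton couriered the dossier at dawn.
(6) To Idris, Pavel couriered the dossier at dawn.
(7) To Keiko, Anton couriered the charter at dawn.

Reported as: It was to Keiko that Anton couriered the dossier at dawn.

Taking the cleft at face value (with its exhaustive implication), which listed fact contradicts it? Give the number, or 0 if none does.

3

The cleft puts "Keiko" in focus and presupposes the open proposition with same agent, thing, setting (Anton / the dossier / at dawn).
The exhaustive reading says no other recipient fits that background.
But fact (3) also has same agent, thing, setting (Anton / the dossier / at dawn), with recipient = Idris — so the exhaustive reading fails.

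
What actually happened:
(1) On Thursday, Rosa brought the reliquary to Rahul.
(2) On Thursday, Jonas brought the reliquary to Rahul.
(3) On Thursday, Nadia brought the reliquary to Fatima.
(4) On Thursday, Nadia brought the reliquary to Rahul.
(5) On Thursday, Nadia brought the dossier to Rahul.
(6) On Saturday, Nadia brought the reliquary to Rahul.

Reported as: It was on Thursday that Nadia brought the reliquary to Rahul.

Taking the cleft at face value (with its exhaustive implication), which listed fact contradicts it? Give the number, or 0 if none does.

6

The cleft puts "on Thursday" in focus and presupposes the open proposition with agent = Nadia, thing = the reliquary, recipient = Rahul.
The exhaustive reading says no other setting fits that background.
Fact (6) shares the background but with setting = on Saturday; exhaustivity is violated.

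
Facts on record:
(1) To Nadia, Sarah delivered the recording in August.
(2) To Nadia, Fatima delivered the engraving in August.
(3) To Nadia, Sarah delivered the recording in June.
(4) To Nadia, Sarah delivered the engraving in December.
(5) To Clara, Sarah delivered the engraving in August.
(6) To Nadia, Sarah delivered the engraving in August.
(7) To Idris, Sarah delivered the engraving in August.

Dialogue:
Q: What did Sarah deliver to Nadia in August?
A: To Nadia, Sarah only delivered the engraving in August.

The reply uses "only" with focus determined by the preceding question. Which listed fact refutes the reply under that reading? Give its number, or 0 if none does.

1

The question "What did ...?" targets the thing, so in the reply the focus falls on "the engraving".
"Only" then excludes alternative things while the background — same agent, recipient, setting (Sarah / Nadia / in August) — is held fixed.
Fact (1) keeps same agent, recipient, setting (Sarah / Nadia / in August) but has thing = the recording; that refutes the reply.
(Fact (5) would refute a reading with focus on the recipient — but that is not what the question asks.)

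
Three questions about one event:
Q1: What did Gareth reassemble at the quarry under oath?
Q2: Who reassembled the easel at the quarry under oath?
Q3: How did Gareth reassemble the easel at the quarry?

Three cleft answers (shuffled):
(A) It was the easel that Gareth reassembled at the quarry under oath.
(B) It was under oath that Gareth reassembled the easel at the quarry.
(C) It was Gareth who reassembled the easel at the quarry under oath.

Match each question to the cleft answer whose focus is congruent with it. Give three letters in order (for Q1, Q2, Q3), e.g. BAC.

Q1 asks about the direct object; cleft (A) focuses "the easel", which is the direct object — so Q1 → A.
Q2 asks about the subject (agent); cleft (C) focuses "Gareth", which is the subject (agent) — so Q2 → C.
Q3 asks about the manner; cleft (B) focuses "under oath", which is the manner — so Q3 → B.
Mapping: Q1→A, Q2→C, Q3→B.

ACB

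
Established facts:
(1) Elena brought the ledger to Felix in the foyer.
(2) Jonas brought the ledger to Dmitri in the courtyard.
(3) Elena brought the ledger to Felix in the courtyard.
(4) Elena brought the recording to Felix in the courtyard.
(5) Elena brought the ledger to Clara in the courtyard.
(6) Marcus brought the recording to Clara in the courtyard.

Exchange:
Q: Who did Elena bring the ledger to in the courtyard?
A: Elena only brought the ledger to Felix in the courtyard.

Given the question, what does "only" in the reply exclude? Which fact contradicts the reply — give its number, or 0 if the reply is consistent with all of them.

Answering "Who did ... to ...?" puts focus on the recipient — here, "Felix".
"Only" then excludes alternative recipients while the background — Elena as agent and the ledger as thing and in the courtyard as setting — is held fixed.
Fact (5) shares the background with a different recipient (Clara) — counterexample.
(Fact (4) would refute a reading with focus on the thing — but that is not what the question asks.)

5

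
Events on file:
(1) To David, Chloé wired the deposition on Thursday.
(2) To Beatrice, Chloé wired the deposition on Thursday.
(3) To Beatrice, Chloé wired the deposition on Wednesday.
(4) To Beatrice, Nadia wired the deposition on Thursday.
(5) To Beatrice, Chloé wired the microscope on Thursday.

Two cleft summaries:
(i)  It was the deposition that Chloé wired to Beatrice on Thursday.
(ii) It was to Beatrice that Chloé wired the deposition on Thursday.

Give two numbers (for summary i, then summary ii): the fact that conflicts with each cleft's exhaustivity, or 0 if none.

5, 1

(i): focus "the deposition". Looking for agent = Chloé, recipient = Beatrice, setting = on Thursday with some other thing — fact (5) has the microscope there. Refuted.
(ii): focus "Beatrice". Looking for agent = Chloé, thing = the deposition, setting = on Thursday with some other recipient — fact (1) has David there. Refuted.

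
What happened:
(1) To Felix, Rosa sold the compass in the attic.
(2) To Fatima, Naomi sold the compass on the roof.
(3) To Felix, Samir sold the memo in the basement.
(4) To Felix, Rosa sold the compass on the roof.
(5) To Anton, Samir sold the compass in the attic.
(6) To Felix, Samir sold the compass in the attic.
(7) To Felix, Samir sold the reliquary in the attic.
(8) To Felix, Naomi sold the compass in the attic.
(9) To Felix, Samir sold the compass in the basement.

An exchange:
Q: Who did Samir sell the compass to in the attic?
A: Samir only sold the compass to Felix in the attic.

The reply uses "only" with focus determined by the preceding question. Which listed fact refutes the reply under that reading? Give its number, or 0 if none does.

5

The question "Who did ... to ...?" targets the recipient, so in the reply the focus falls on "Felix".
"Only" then excludes alternative recipients while the background — Samir as agent and the compass as thing and in the attic as setting — is held fixed.
Fact (5) shares the background with a different recipient (Anton) — counterexample.
(Fact (9) would refute a reading with focus on the setting — but that is not what the question asks.)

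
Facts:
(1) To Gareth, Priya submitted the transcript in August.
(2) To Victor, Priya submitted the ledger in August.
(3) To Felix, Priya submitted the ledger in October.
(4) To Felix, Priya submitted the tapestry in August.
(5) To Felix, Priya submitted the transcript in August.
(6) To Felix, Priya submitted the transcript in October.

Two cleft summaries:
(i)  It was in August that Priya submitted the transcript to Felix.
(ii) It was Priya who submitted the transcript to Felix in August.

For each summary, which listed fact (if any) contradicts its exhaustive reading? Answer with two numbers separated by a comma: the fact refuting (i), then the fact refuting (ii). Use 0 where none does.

6, 0

(i): focus "in August". Looking for Priya as agent and the transcript as thing and Felix as recipient with some other setting — fact (6) has in October there. Refuted.
(ii): focus "Priya". No fact shares the transcript as thing and Felix as recipient and in August as setting with a different agent. 0.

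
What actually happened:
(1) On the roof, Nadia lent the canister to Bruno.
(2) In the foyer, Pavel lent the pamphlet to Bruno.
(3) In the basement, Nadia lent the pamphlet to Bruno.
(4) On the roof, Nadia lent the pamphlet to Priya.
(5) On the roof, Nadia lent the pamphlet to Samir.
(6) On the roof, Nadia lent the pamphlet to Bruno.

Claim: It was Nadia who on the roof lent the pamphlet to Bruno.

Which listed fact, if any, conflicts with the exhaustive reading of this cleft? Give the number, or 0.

0

The cleft puts "Nadia" in focus and presupposes the open proposition with same thing, recipient, setting (the pamphlet / Bruno / on the roof).
The exhaustive reading says no other agent fits that background.
No listed fact matches the background with a different agent. Exhaustivity holds.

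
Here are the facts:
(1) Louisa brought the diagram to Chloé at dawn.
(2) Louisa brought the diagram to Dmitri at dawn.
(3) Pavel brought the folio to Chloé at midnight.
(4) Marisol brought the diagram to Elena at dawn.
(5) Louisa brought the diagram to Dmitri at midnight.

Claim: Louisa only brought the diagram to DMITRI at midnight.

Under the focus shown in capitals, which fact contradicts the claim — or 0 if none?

0

Focus (in capitals) is "Dmitri" — the recipient. "Only" excludes alternative recipients while holding fixed Louisa as agent and the diagram as thing and at midnight as setting.
Every other fact changes something in the background, not just the recipient. Nothing refutes the claim.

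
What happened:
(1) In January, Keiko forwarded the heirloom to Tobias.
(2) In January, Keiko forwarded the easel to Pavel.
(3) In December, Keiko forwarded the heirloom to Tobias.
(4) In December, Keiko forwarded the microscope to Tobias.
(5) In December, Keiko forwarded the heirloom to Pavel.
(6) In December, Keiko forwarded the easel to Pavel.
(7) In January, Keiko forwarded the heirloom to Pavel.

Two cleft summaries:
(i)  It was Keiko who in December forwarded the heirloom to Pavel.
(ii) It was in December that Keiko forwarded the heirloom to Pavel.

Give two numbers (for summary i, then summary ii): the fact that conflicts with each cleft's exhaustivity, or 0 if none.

0, 7

(i): focus "Keiko". No fact shares thing = the heirloom, recipient = Pavel, setting = in December with a different agent. 0.
(ii): focus "in December". Looking for agent = Keiko, thing = the heirloom, recipient = Pavel with some other setting — fact (7) has in January there. Refuted.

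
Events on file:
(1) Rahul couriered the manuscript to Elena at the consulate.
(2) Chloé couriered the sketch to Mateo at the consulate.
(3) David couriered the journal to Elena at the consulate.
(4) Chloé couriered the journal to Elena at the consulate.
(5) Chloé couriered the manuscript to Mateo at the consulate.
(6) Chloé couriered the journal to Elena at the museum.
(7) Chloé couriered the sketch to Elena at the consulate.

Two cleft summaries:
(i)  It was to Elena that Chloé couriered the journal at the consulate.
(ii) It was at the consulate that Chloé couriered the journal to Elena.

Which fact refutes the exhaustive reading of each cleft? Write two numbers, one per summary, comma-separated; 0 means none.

0, 6

(i): focus "Elena". No fact shares same agent, thing, setting (Chloé / the journal / at the consulate) with a different recipient. 0.
(ii): focus "at the consulate". Looking for same agent, thing, recipient (Chloé / the journal / Elena) with some other setting — fact (6) has at the museum there. Refuted.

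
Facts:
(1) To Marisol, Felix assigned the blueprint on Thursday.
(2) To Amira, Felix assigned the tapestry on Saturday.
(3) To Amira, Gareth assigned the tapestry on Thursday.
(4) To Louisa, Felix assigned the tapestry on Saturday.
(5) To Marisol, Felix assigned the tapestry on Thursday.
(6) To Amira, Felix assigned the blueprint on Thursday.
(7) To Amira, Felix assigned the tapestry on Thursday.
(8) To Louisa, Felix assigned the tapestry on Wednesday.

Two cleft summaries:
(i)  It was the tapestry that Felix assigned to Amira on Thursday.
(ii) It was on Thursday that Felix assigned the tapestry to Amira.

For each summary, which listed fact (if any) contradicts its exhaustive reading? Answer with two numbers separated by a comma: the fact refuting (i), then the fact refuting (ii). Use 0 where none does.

6, 2

(i): focus "the tapestry". Looking for Felix as agent and Amira as recipient and on Thursday as setting with some other thing — fact (6) has the blueprint there. Refuted.
(ii): focus "on Thursday". Looking for Felix as agent and the tapestry as thing and Amira as recipient with some other setting — fact (2) has on Saturday there. Refuted.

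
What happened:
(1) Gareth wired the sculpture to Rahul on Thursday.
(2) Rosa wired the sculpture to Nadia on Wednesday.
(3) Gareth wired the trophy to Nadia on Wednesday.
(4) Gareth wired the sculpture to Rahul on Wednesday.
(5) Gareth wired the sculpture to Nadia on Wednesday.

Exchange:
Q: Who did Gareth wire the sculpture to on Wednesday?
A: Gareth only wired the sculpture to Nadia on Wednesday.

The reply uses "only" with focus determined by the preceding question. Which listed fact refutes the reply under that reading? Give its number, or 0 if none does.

The question "Who did ... to ...?" targets the recipient, so in the reply the focus falls on "Nadia".
"Only" then excludes alternative recipients while the background — agent = Gareth, thing = the sculpture, setting = on Wednesday — is held fixed.
Fact (4) shares the background with a different recipient (Rahul) — counterexample.
(Fact (3) would refute a reading with focus on the thing — but that is not what the question asks.)

4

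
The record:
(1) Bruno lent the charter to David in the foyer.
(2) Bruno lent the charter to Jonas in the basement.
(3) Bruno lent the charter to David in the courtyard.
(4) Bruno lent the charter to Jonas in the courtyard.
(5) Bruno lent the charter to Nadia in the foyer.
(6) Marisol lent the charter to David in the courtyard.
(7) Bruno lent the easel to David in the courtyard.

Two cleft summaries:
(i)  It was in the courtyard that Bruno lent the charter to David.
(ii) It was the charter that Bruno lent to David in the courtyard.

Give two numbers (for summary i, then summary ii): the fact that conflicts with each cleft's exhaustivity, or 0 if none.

Summary (i) focuses "in the courtyard" (the setting); background Bruno as agent and the charter as thing and David as recipient. Fact (1) matches that background with setting = in the foyer — refutes (i).
Summary (ii) focuses "the charter" (the thing); background Bruno as agent and David as recipient and in the courtyard as setting. Fact (7) matches that background with thing = the easel — refutes (ii).

1, 7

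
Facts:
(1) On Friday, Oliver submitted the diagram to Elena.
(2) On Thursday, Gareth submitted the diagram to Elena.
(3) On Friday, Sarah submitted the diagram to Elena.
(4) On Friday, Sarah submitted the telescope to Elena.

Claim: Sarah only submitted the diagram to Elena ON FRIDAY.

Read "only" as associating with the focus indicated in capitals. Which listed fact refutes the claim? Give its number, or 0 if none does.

0

Focus (in capitals) is "on Friday" — the setting. "Only" excludes alternative settings while holding fixed same agent, thing, recipient (Sarah / the diagram / Elena).
Every other fact changes something in the background, not just the setting. Nothing refutes the claim.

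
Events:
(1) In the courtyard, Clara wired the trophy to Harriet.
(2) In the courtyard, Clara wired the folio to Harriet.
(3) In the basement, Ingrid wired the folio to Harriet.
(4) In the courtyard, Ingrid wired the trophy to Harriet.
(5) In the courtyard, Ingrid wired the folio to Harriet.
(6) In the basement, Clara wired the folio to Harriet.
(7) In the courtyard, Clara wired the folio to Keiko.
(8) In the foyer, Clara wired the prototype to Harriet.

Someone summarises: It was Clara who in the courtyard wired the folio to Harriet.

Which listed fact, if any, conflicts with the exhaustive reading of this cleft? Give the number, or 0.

5

The cleft puts "Clara" in focus and presupposes the open proposition with the folio as thing and Harriet as recipient and in the courtyard as setting.
Exhaustivity: Clara is the only agent satisfying that background.
Fact (5) shares the background but with agent = Ingrid; exhaustivity is violated.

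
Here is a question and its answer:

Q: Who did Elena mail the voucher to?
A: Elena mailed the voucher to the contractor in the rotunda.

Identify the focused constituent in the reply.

to the contractor

The wh-word "who" asks about the recipient.
In the answer, "Elena" and "the voucher" are given — repeated from the question.
"in the rotunda" is also new, but it specifies the location, which is not what the question asks about — so it is not the focus.
The constituent filling the recipient gap is "to the contractor"; that is the focus.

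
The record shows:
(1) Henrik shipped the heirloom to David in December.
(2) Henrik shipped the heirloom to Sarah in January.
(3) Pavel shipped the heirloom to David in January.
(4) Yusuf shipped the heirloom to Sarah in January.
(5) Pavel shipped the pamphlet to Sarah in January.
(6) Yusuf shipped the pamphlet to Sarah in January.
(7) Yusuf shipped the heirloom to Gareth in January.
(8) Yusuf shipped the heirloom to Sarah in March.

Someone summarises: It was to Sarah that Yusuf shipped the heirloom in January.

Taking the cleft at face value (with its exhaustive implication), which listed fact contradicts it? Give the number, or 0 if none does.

The cleft puts "Sarah" in focus and presupposes the open proposition with same agent, thing, setting (Yusuf / the heirloom / in January).
The exhaustive reading says no other recipient fits that background.
But fact (7) also has same agent, thing, setting (Yusuf / the heirloom / in January), with recipient = Gareth — so the exhaustive reading fails.

7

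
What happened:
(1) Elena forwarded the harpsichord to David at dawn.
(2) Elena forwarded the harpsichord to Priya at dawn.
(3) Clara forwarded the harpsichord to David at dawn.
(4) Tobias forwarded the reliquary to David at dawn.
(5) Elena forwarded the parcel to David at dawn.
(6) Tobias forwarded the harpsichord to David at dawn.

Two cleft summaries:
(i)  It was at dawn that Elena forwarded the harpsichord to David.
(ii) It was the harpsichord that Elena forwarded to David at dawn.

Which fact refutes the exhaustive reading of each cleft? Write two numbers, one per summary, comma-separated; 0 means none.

Summary (i) focuses "at dawn" (the setting); background Elena as agent and the harpsichord as thing and David as recipient. No fact matches that background with a different setting, so 0.
Summary (ii) focuses "the harpsichord" (the thing); background Elena as agent and David as recipient and at dawn as setting. Fact (5) matches that background with thing = the parcel — refutes (ii).

0, 5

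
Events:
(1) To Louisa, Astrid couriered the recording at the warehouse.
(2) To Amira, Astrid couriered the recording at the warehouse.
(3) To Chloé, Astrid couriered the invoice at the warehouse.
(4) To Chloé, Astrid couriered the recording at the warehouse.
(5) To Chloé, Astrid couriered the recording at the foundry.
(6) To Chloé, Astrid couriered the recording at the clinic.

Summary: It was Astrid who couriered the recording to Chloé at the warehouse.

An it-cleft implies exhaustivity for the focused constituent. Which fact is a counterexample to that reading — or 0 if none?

0

The cleft puts "Astrid" in focus and presupposes the open proposition with the recording as thing and Chloé as recipient and at the warehouse as setting.
The exhaustive reading says no other agent fits that background.
No listed fact matches the background with a different agent. Exhaustivity holds.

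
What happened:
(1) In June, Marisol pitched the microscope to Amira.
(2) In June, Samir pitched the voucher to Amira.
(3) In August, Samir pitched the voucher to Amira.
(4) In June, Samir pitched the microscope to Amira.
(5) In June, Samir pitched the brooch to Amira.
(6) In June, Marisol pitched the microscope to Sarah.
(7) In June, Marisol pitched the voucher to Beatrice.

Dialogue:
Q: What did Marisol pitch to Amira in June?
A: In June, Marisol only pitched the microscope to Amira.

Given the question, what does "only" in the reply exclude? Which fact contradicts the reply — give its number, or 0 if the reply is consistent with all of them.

0

Answering "What did ...?" puts focus on the thing — here, "the microscope".
"Only" then excludes alternative things while the background — agent = Marisol, recipient = Amira, setting = in June — is held fixed.
No fact keeps agent = Marisol, recipient = Amira, setting = in June while changing the thing; every other fact differs on something backgrounded. The reply stands.
(Fact (6) would refute a reading with focus on the recipient — but that is not what the question asks.)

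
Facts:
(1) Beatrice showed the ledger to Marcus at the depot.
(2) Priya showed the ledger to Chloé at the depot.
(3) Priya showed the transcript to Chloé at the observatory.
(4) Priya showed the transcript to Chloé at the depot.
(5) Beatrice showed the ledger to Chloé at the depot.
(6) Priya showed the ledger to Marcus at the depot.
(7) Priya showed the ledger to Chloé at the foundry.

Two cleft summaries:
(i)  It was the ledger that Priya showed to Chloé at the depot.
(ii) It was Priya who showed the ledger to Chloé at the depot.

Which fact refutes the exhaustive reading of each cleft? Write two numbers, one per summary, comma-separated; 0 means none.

4, 5

(i): focus "the ledger". Looking for same agent, recipient, setting (Priya / Chloé / at the depot) with some other thing — fact (4) has the transcript there. Refuted.
(ii): focus "Priya". Looking for same thing, recipient, setting (the ledger / Chloé / at the depot) with some other agent — fact (5) has Beatrice there. Refuted.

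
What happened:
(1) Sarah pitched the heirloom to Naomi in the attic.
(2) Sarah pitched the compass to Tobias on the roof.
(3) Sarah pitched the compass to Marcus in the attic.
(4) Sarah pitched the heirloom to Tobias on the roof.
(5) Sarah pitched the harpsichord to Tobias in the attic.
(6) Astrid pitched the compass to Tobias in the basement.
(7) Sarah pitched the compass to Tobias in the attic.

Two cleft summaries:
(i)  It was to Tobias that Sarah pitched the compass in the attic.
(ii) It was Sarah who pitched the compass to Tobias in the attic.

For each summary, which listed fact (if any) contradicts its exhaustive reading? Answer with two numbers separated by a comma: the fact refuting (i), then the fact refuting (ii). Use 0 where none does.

Summary (i) focuses "Tobias" (the recipient); background agent = Sarah, thing = the compass, setting = in the attic. Fact (3) matches that background with recipient = Marcus — refutes (i).
Summary (ii) focuses "Sarah" (the agent); background thing = the compass, recipient = Tobias, setting = in the attic. No fact matches that background with a different agent, so 0.

3, 0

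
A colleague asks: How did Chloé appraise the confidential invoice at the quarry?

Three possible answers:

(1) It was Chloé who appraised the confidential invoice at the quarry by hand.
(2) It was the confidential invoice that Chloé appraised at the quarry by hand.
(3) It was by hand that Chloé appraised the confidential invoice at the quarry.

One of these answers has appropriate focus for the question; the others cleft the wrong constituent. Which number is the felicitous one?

3

The question word "how" targets the manner.
Option (1) clefts "Chloé" — the subject (agent), not what was asked.
Option (2) clefts "the confidential invoice" — the direct object, not what was asked.
Option (3) clefts "by hand" — that matches what the question asks about.
So the congruent reply is (3).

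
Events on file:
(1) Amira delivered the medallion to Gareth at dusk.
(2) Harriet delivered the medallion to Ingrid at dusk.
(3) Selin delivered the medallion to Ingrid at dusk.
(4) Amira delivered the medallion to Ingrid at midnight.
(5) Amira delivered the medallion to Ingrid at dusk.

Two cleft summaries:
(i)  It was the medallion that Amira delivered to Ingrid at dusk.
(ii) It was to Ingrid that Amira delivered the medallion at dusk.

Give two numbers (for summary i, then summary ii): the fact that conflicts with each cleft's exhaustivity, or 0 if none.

0, 1

(i): focus "the medallion". No fact shares agent = Amira, recipient = Ingrid, setting = at dusk with a different thing. 0.
(ii): focus "Ingrid". Looking for agent = Amira, thing = the medallion, setting = at dusk with some other recipient — fact (1) has Gareth there. Refuted.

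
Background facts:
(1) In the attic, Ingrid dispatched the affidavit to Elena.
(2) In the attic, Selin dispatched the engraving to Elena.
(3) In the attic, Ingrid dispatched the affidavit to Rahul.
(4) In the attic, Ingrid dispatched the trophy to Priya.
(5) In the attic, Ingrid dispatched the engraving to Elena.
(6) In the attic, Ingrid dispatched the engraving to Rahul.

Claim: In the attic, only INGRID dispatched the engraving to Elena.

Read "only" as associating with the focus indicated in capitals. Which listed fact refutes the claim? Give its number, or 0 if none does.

The capitals mark "Ingrid" as focus. So "only" rules out other agents, with the rest (thing = the engraving, recipient = Elena, setting = in the attic) as background.
Fact (2) matches on thing = the engraving, recipient = Elena, setting = in the attic, but has agent = Selin instead. That refutes the claim.

2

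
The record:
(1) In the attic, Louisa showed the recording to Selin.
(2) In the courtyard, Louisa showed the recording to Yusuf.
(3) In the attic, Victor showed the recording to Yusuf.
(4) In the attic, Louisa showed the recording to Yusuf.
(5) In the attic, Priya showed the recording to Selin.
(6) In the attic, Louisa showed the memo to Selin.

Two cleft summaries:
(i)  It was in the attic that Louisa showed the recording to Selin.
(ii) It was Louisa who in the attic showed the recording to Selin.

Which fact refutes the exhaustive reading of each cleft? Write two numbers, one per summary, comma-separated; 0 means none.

(i): focus "in the attic". No fact shares same agent, thing, recipient (Louisa / the recording / Selin) with a different setting. 0.
(ii): focus "Louisa". Looking for same thing, recipient, setting (the recording / Selin / in the attic) with some other agent — fact (5) has Priya there. Refuted.

0, 5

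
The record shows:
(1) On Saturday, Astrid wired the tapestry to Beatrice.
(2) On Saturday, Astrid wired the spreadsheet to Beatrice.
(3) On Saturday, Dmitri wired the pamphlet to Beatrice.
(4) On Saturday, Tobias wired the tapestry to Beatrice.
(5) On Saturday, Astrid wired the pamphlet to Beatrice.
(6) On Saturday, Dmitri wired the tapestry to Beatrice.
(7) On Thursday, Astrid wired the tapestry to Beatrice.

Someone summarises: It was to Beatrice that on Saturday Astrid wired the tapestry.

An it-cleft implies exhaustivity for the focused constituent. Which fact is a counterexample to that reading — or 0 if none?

The cleft puts "Beatrice" in focus and presupposes the open proposition with Astrid as agent and the tapestry as thing and on Saturday as setting.
The exhaustive reading says no other recipient fits that background.
Every other fact differs from the presupposition on some backgrounded slot, so none challenges the exhaustivity.

0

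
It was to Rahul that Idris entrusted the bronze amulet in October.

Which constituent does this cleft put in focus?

In an it-cleft "It was X that/who ...", the clefted constituent X is the focus; the that/who-clause expresses the presupposed open proposition.
Here the focus is "to Rahul". The backgrounded (presupposed) material includes "Idris", "the bronze amulet" and "in October".

to Rahul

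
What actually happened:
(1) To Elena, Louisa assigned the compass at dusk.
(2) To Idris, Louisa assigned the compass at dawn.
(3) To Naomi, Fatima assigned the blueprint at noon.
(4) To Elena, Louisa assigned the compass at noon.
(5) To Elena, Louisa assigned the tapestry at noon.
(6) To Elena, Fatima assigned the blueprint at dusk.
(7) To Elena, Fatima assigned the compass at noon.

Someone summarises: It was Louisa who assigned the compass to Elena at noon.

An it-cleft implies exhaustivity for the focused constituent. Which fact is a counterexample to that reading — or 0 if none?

7

Focus of the cleft: "Louisa" (the agent). Presupposed background: the compass as thing and Elena as recipient and at noon as setting.
The exhaustive reading says no other agent fits that background.
But fact (7) also has the compass as thing and Elena as recipient and at noon as setting, with agent = Fatima — so the exhaustive reading fails.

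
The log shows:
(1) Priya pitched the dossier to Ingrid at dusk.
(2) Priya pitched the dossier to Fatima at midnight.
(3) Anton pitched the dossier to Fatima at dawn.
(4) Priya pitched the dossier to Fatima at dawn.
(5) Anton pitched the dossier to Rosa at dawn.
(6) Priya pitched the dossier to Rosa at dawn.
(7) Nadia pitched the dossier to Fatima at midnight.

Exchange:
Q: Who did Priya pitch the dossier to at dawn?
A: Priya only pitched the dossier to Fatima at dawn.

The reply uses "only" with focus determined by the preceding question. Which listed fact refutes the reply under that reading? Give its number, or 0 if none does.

6

Answering "Who did ... to ...?" puts focus on the recipient — here, "Fatima".
So "only" ranges over recipients; the rest (Priya as agent and the dossier as thing and at dawn as setting) is presupposed.
Fact (6) keeps Priya as agent and the dossier as thing and at dawn as setting but has recipient = Rosa; that refutes the reply.
(Fact (2) would refute a reading with focus on the setting — but that is not what the question asks.)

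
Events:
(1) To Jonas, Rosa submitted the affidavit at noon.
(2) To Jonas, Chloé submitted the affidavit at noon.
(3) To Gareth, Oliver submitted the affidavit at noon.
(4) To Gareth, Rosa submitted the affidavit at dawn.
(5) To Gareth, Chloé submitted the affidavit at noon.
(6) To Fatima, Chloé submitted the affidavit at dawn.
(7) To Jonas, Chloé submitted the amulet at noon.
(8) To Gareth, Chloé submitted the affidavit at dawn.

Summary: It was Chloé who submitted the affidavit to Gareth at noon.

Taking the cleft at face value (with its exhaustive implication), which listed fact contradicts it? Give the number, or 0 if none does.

The cleft puts "Chloé" in focus and presupposes the open proposition with the affidavit as thing and Gareth as recipient and at noon as setting.
Exhaustivity: Chloé is the only agent satisfying that background.
But fact (3) also has the affidavit as thing and Gareth as recipient and at noon as setting, with agent = Oliver — so the exhaustive reading fails.

3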